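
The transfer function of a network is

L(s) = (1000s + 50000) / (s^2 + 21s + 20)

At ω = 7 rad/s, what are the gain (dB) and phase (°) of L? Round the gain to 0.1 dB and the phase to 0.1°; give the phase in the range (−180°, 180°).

Substitute s = j7:
Numerator: 1000(j7) + 50000 = 50000 + j7000
Denominator: (j7)^2 + 21(j7) + 20 = -29 + j147
|N| = √(50000² + 7000²) ≈ 50488, ∠N ≈ 7.97°
|D| = √(29² + 147²) ≈ 149.83, ∠D ≈ 101.16°
|L| = 50488 / 149.83 ≈ 336.97
Gain = 20 log₁₀(336.97) ≈ 50.55 dB
∠L = 7.97° − 101.16° = -93.19°

50.6 dB, -93.2°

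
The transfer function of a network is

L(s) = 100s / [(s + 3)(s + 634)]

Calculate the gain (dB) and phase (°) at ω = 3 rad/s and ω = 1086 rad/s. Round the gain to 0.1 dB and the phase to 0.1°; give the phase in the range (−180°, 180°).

ω = 3: -19.1 dB, 44.7°; ω = 1086: -22.0 dB, -59.6°

At s = jω = j3:
zero at origin: s = j3 → |·| = 3, ∠ = 90.00°
pole (s+3): 3 + j3 → |·| = √(3²+3²) = √18 ≈ 4.2426, ∠ = arctan(3/3) ≈ 45.00°
pole (s+634): 634 + j3 → |·| = √(634²+3²) = √401965 ≈ 634.01, ∠ = arctan(3/634) ≈ 0.27°
|L| = 100 · 3 / 2689.9 ≈ 0.11153
Gain = 20 log₁₀(0.11153) ≈ -19.05 dB
∠L = 90.00° − 45.27° = 44.73°

At s = jω = j1086:
zero at origin: s = j1086 → |·| = 1086, ∠ = 90.00°
pole (s+3): 3 + j1086 → |·| = √(3²+1086²) = √1179405 ≈ 1086, ∠ = arctan(1086/3) ≈ 89.84°
pole (s+634): 634 + j1086 → |·| = √(634²+1086²) = √1581352 ≈ 1257.5, ∠ = arctan(1086/634) ≈ 59.72°
|L| = 100 · 1086 / 1.3656e+06 ≈ 0.079525
Gain = 20 log₁₀(0.079525) ≈ -21.99 dB
∠L = 90.00° − 149.56° = -59.56°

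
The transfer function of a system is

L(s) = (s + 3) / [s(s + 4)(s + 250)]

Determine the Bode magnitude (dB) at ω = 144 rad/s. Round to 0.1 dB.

-92.4 dB

At s = jω = j144:
zero (s+3): 3 + j144 → |·| = √(3²+144²) = √20745 ≈ 144.03, ∠ = arctan(144/3) ≈ 88.81°
pole (s+4): 4 + j144 → |·| = √(4²+144²) = √20752 ≈ 144.06, ∠ = arctan(144/4) ≈ 88.41°
pole (s+250): 250 + j144 → |·| = √(250²+144²) = √83236 ≈ 288.51, ∠ = arctan(144/250) ≈ 29.94°
pole at origin: |s| = 144, ∠ = 90.00° (in denominator)
|L| = 1 · 144.03 / 5.985e+06 ≈ 2.4065e-05
Gain = 20 log₁₀(2.4065e-05) ≈ -92.37 dB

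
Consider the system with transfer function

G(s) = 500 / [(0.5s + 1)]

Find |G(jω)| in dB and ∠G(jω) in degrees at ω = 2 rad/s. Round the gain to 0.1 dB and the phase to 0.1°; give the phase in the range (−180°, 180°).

51.0 dB, -45.0°

At ω = 2 rad/s:
pole (1 + j2·0.5) = 1 + j1 → |·| ≈ 1.4142, ∠ ≈ 45.00°
|G| = 500 · 1 / (1.4142) ≈ 353.56
Gain = 20 log₁₀(353.56) ≈ 50.97 dB
∠G = (0°) − (45.00°) = -45.00°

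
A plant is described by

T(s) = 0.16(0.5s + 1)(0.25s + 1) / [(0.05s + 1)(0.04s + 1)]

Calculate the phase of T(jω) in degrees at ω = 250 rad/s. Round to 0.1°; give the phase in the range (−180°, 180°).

At ω = 250 rad/s:
zero (1 + j250·0.5) = 1 + j125 → |·| ≈ 125, ∠ ≈ 89.54°
zero (1 + j250·0.25) = 1 + j62.5 → |·| ≈ 62.508, ∠ ≈ 89.08°
pole (1 + j250·0.05) = 1 + j12.5 → |·| ≈ 12.54, ∠ ≈ 85.43°
pole (1 + j250·0.04) = 1 + j10 → |·| ≈ 10.05, ∠ ≈ 84.29°
∠T = (89.54° + 89.08°) − (85.43° + 84.29°) = 8.90°

8.9°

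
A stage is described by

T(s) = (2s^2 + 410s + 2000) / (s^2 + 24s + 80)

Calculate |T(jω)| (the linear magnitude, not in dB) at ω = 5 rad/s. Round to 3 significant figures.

21.4

Substitute s = j5:
Numerator: 2(j5)^2 + 410(j5) + 2000 = 1950 + j2050
Denominator: (j5)^2 + 24(j5) + 80 = 55 + j120
|N| = √(1950² + 2050²) ≈ 2829.3, ∠N ≈ 46.43°
|D| = √(55² + 120²) ≈ 132, ∠D ≈ 65.38°
|T| = 2829.3 / 132 ≈ 21.434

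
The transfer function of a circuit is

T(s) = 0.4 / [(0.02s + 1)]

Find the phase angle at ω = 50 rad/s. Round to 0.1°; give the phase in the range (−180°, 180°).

At ω = 50 rad/s:
pole (1 + j50·0.02) = 1 + j1 → |·| ≈ 1.4142, ∠ ≈ 45.00°
∠T = (0°) − (45.00°) = -45.00°

-45.0°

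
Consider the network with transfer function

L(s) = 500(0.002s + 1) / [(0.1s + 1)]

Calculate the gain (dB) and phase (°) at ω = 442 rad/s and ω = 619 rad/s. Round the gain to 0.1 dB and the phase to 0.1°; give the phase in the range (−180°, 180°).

ω = 442: 23.6 dB, -47.2°; ω = 619: 22.2 dB, -38.0°

At ω = 442 rad/s:
zero (1 + j442·0.002) = 1 + j0.884 → |·| ≈ 1.3347, ∠ ≈ 41.48°
pole (1 + j442·0.1) = 1 + j44.2 → |·| ≈ 44.211, ∠ ≈ 88.70°
|L| = 500 · 1.3347 / (44.211) ≈ 15.095
Gain = 20 log₁₀(15.095) ≈ 23.58 dB
∠L = (41.48°) − (88.70°) = -47.22°

At ω = 619 rad/s:
zero (1 + j619·0.002) = 1 + j1.238 → |·| ≈ 1.5914, ∠ ≈ 51.07°
pole (1 + j619·0.1) = 1 + j61.9 → |·| ≈ 61.908, ∠ ≈ 89.07°
|L| = 500 · 1.5914 / (61.908) ≈ 12.853
Gain = 20 log₁₀(12.853) ≈ 22.18 dB
∠L = (51.07°) − (89.07°) = -38.00°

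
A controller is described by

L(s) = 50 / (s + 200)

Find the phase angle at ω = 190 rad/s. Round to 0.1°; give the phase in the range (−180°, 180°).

Substitute s = j190:
Numerator: 50 = 50 + j0
Denominator: (j190) + 200 = 200 + j190
|N| = √(50² + 0²) ≈ 50, ∠N ≈ 0.00°
|D| = √(200² + 190²) ≈ 275.86, ∠D ≈ 43.53°
∠L = 0.00° − 43.53° = -43.53°

-43.5°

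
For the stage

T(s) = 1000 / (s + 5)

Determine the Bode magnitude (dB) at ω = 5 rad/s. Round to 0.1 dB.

43.0 dB

At s = jω = j5:
pole (s+5): 5 + j5 → |·| = √(5²+5²) = √50 ≈ 7.0711, ∠ = arctan(5/5) ≈ 45.00°
|T| = 1000 / 7.0711 ≈ 141.42
Gain = 20 log₁₀(141.42) ≈ 43.01 dB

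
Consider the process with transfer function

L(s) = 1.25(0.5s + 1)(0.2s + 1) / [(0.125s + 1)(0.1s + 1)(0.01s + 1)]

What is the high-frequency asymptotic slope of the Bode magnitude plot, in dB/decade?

-20 dB/decade

Each pole contributes −20 dB/decade at high frequency; each zero contributes +20 dB/decade.
Net: 2 zero(s) − 3 pole(s) → -20 dB/decade.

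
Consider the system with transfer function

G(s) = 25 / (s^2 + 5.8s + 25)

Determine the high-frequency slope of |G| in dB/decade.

Each pole contributes −20 dB/decade at high frequency; each zero contributes +20 dB/decade.
Net: 0 zero(s) − 2 pole(s) → -40 dB/decade.

-40 dB/decade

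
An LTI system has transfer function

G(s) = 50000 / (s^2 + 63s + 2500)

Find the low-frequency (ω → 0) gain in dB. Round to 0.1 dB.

26.0 dB

G(0) = 50000 / 2500 = 20
20 log₁₀(20) ≈ 26.02 dB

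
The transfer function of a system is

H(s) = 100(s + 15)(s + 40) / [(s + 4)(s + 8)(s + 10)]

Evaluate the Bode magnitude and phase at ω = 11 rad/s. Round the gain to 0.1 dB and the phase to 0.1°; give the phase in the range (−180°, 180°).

30.3 dB, -120.1°

At s = jω = j11:
zero (s+15): 15 + j11 → |·| = √(15²+11²) = √346 ≈ 18.601, ∠ = arctan(11/15) ≈ 36.25°
zero (s+40): 40 + j11 → |·| = √(40²+11²) = √1721 ≈ 41.485, ∠ = arctan(11/40) ≈ 15.38°
pole (s+4): 4 + j11 → |·| = √(4²+11²) = √137 ≈ 11.705, ∠ = arctan(11/4) ≈ 70.02°
pole (s+8): 8 + j11 → |·| = √(8²+11²) = √185 ≈ 13.601, ∠ = arctan(11/8) ≈ 53.97°
pole (s+10): 10 + j11 → |·| = √(10²+11²) = √221 ≈ 14.866, ∠ = arctan(11/10) ≈ 47.73°
|H| = 100 · 771.66 / 2366.7 ≈ 32.605
Gain = 20 log₁₀(32.605) ≈ 30.27 dB
∠H = 51.63° − 171.72° = -120.09°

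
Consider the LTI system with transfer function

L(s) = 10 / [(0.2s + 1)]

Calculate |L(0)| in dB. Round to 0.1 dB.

L(0) = 10 · 1 / 1 = 10
20 log₁₀(10) ≈ 20.00 dB

20.0 dB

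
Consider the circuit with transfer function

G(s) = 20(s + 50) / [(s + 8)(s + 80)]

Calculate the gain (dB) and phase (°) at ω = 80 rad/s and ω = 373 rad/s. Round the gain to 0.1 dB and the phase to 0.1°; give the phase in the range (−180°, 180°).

At s = jω = j80:
zero (s+50): 50 + j80 → |·| = √(50²+80²) = √8900 ≈ 94.34, ∠ = arctan(80/50) ≈ 57.99°
pole (s+8): 8 + j80 → |·| = √(8²+80²) = √6464 ≈ 80.399, ∠ = arctan(80/8) ≈ 84.29°
pole (s+80): 80 + j80 → |·| = √(80²+80²) = √12800 ≈ 113.14, ∠ = arctan(80/80) ≈ 45.00°
|G| = 20 · 94.34 / 9096.3 ≈ 0.20742
Gain = 20 log₁₀(0.20742) ≈ -13.66 dB
∠G = 57.99° − 129.29° = -71.30°

At s = jω = j373:
zero (s+50): 50 + j373 → |·| = √(50²+373²) = √141629 ≈ 376.34, ∠ = arctan(373/50) ≈ 82.37°
pole (s+8): 8 + j373 → |·| = √(8²+373²) = √139193 ≈ 373.09, ∠ = arctan(373/8) ≈ 88.77°
pole (s+80): 80 + j373 → |·| = √(80²+373²) = √145529 ≈ 381.48, ∠ = arctan(373/80) ≈ 77.89°
|G| = 20 · 376.34 / 1.4233e+05 ≈ 0.052883
Gain = 20 log₁₀(0.052883) ≈ -25.53 dB
∠G = 82.37° − 166.66° = -84.29°

ω = 80: -13.7 dB, -71.3°; ω = 373: -25.5 dB, -84.3°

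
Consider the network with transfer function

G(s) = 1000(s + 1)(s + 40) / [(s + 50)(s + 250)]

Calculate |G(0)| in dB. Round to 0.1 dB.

10.1 dB

G(0) = 1000·1·40 / (50·250) = 3.2
20 log₁₀(3.2) ≈ 10.10 dB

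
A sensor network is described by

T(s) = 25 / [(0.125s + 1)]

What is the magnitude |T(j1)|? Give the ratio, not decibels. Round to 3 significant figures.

24.8

At ω = 1 rad/s:
pole (1 + j1·0.125) = 1 + j0.125 → |·| ≈ 1.0078, ∠ ≈ 7.13°
|T| = 25 · 1 / (1.0078) ≈ 24.807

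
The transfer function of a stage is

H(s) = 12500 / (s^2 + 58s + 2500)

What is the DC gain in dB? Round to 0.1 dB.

H(0) = 12500 / 2500 = 5
20 log₁₀(5) ≈ 13.98 dB

14.0 dB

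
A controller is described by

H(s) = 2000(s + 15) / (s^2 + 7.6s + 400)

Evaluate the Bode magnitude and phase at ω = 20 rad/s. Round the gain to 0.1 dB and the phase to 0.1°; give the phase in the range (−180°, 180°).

50.3 dB, -36.9°

At s = jω = j20:
zero (s+15): 15 + j20 → |·| = √(15²+20²) = √625 ≈ 25, ∠ = arctan(20/15) ≈ 53.13°
quadratic: (j20)² + 7.6·j20 + 400 = 0 + j152 → |·| ≈ 152, ∠ ≈ 90.00°
|H| = 2000 · 25 / 152 ≈ 328.95
Gain = 20 log₁₀(328.95) ≈ 50.34 dB
∠H = 53.13° − 90.00° = -36.87°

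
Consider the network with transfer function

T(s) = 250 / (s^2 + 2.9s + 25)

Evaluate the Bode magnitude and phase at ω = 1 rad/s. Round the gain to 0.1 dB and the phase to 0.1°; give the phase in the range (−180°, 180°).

20.3 dB, -6.9°

At s = jω = j1:
quadratic: (j1)² + 2.9·j1 + 25 = 24 + j2.9 → |·| ≈ 24.175, ∠ ≈ 6.89°
|T| = 250 / 24.175 ≈ 10.341
Gain = 20 log₁₀(10.341) ≈ 20.29 dB
∠T = 0.00° − 6.89° = -6.89°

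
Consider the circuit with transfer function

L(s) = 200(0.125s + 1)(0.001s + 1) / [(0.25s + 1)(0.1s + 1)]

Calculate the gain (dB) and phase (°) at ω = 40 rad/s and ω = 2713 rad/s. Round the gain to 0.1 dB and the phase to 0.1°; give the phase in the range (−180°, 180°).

ω = 40: 27.8 dB, -79.3°; ω = 2713: 0.6 dB, -20.1°

At ω = 40 rad/s:
zero (1 + j40·0.125) = 1 + j5 → |·| ≈ 5.099, ∠ ≈ 78.69°
zero (1 + j40·0.001) = 1 + j0.04 → |·| ≈ 1.0008, ∠ ≈ 2.29°
pole (1 + j40·0.25) = 1 + j10 → |·| ≈ 10.05, ∠ ≈ 84.29°
pole (1 + j40·0.1) = 1 + j4 → |·| ≈ 4.1231, ∠ ≈ 75.96°
|L| = 200 · 5.099 · 1.0008 / (10.05 · 4.1231) ≈ 24.63
Gain = 20 log₁₀(24.63) ≈ 27.83 dB
∠L = (78.69° + 2.29°) − (84.29° + 75.96°) = -79.27°

At ω = 2713 rad/s:
zero (1 + j2713·0.125) = 1 + j339.125 → |·| ≈ 339.13, ∠ ≈ 89.83°
zero (1 + j2713·0.001) = 1 + j2.713 → |·| ≈ 2.8914, ∠ ≈ 69.77°
pole (1 + j2713·0.25) = 1 + j678.25 → |·| ≈ 678.25, ∠ ≈ 89.92°
pole (1 + j2713·0.1) = 1 + j271.3 → |·| ≈ 271.3, ∠ ≈ 89.79°
|L| = 200 · 339.13 · 2.8914 / (678.25 · 271.3) ≈ 1.0658
Gain = 20 log₁₀(1.0658) ≈ 0.55 dB
∠L = (89.83° + 69.77°) − (89.92° + 89.79°) = -20.11°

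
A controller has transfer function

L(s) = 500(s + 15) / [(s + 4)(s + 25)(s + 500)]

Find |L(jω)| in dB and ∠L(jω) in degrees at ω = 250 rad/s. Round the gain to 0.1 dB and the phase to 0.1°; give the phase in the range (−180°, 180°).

At s = jω = j250:
zero (s+15): 15 + j250 → |·| = √(15²+250²) = √62725 ≈ 250.45, ∠ = arctan(250/15) ≈ 86.57°
pole (s+4): 4 + j250 → |·| = √(4²+250²) = √62516 ≈ 250.03, ∠ = arctan(250/4) ≈ 89.08°
pole (s+25): 25 + j250 → |·| = √(25²+250²) = √63125 ≈ 251.25, ∠ = arctan(250/25) ≈ 84.29°
pole (s+500): 500 + j250 → |·| = √(500²+250²) = √312500 ≈ 559.02, ∠ = arctan(250/500) ≈ 26.57°
|L| = 500 · 250.45 / 3.5118e+07 ≈ 0.0035658
Gain = 20 log₁₀(0.0035658) ≈ -48.96 dB
∠L = 86.57° − 199.94° = -113.37°

-49.0 dB, -113.4°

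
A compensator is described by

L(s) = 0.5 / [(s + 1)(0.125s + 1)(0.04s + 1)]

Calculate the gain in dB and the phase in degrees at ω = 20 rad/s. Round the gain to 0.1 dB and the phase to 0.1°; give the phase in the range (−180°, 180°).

At ω = 20 rad/s:
pole (1 + j20·1) = 1 + j20 → |·| ≈ 20.025, ∠ ≈ 87.14°
pole (1 + j20·0.125) = 1 + j2.5 → |·| ≈ 2.6926, ∠ ≈ 68.20°
pole (1 + j20·0.04) = 1 + j0.8 → |·| ≈ 1.2806, ∠ ≈ 38.66°
|L| = 0.5 · 1 / (20.025 · 2.6926 · 1.2806) ≈ 0.0072412
Gain = 20 log₁₀(0.0072412) ≈ -42.80 dB
∠L = (0°) − (87.14° + 68.20° + 38.66°) = -194.00° ≡ 166.00° (principal value)

-42.8 dB, 166.0°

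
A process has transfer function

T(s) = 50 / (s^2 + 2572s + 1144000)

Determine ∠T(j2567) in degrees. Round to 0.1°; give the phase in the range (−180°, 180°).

Substitute s = j2567:
Numerator: 50 = 50 + j0
Denominator: (j2567)^2 + 2572(j2567) + 1144000 = -5445489 + j6602324
|N| = √(50² + 0²) ≈ 50, ∠N ≈ 0.00°
|D| = √(5445489² + 6602324²) ≈ 8.5583e+06, ∠D ≈ 129.52°
∠T = 0.00° − 129.52° = -129.52°

-129.5°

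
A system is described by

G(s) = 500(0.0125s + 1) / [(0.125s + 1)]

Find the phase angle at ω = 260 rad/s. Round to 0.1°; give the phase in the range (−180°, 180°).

-15.3°

At ω = 260 rad/s:
zero (1 + j260·0.0125) = 1 + j3.25 → |·| ≈ 3.4004, ∠ ≈ 72.90°
pole (1 + j260·0.125) = 1 + j32.5 → |·| ≈ 32.515, ∠ ≈ 88.24°
∠G = (72.90°) − (88.24°) = -15.34°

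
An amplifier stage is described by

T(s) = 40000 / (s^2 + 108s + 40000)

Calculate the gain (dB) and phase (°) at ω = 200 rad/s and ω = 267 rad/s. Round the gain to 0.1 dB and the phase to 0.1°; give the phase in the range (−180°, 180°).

ω = 200: 5.4 dB, -90.0°; ω = 267: -0.5 dB, -137.3°

At s = jω = j200:
quadratic: (j200)² + 108·j200 + 40000 = 0 + j21600 → |·| ≈ 21600, ∠ ≈ 90.00°
|T| = 40000 / 21600 ≈ 1.8519
Gain = 20 log₁₀(1.8519) ≈ 5.35 dB
∠T = 0.00° − 90.00° = -90.00°

At s = jω = j267:
quadratic: (j267)² + 108·j267 + 40000 = -31289 + j28836 → |·| ≈ 42550, ∠ ≈ 137.34°
|T| = 40000 / 42550 ≈ 0.94007
Gain = 20 log₁₀(0.94007) ≈ -0.54 dB
∠T = 0.00° − 137.34° = -137.34°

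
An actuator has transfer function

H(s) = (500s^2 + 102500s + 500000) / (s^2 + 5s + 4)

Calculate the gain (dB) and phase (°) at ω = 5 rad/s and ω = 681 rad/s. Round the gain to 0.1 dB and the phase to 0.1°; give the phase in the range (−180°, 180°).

ω = 5: 86.7 dB, -83.6°; ω = 681: 54.3 dB, -16.4°

Substitute s = j5:
Numerator: 500(j5)^2 + 102500(j5) + 500000 = 487500 + j512500
Denominator: (j5)^2 + 5(j5) + 4 = -21 + j25
|N| = √(487500² + 512500²) ≈ 7.0733e+05, ∠N ≈ 46.43°
|D| = √(21² + 25²) ≈ 32.65, ∠D ≈ 130.03°
|H| = 7.0733e+05 / 32.65 ≈ 21664
Gain = 20 log₁₀(21664) ≈ 86.71 dB
∠H = 46.43° − 130.03° = -83.60°

Substitute s = j681:
Numerator: 500(j681)^2 + 102500(j681) + 500000 = -231380500 + j69802500
Denominator: (j681)^2 + 5(j681) + 4 = -463757 + j3405
|N| = √(231380500² + 69802500²) ≈ 2.4168e+08, ∠N ≈ 163.21°
|D| = √(463757² + 3405²) ≈ 4.6377e+05, ∠D ≈ 179.58°
|H| = 2.4168e+08 / 4.6377e+05 ≈ 521.12
Gain = 20 log₁₀(521.12) ≈ 54.34 dB
∠H = 163.21° − 179.58° = -16.37°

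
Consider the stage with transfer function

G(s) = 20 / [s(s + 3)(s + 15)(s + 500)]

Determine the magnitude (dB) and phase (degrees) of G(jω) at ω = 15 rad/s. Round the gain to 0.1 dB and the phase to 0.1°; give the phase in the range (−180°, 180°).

At s = jω = j15:
pole (s+3): 3 + j15 → |·| = √(3²+15²) = √234 ≈ 15.297, ∠ = arctan(15/3) ≈ 78.69°
pole (s+15): 15 + j15 → |·| = √(15²+15²) = √450 ≈ 21.213, ∠ = arctan(15/15) ≈ 45.00°
pole (s+500): 500 + j15 → |·| = √(500²+15²) = √250225 ≈ 500.22, ∠ = arctan(15/500) ≈ 1.72°
pole at origin: |s| = 15, ∠ = 90.00° (in denominator)
|G| = 20 / 2.4348e+06 ≈ 8.2142e-06
Gain = 20 log₁₀(8.2142e-06) ≈ -101.71 dB
∠G = 0.00° − 215.41° = -215.41° ≡ 144.59° (principal value)

-101.7 dB, 144.6°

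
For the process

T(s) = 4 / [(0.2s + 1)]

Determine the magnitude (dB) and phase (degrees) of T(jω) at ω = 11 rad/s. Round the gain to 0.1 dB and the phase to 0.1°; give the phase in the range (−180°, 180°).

At ω = 11 rad/s:
pole (1 + j11·0.2) = 1 + j2.2 → |·| ≈ 2.4166, ∠ ≈ 65.56°
|T| = 4 · 1 / (2.4166) ≈ 1.6552
Gain = 20 log₁₀(1.6552) ≈ 4.38 dB
∠T = (0°) − (65.56°) = -65.56°

4.4 dB, -65.6°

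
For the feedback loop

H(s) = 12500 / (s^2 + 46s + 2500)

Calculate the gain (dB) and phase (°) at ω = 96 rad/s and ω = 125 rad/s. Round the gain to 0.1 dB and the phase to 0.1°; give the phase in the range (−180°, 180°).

ω = 96: 3.8 dB, -146.7°; ω = 125: -1.2 dB, -156.3°

At s = jω = j96:
quadratic: (j96)² + 46·j96 + 2500 = -6716 + j4416 → |·| ≈ 8037.8, ∠ ≈ 146.67°
|H| = 12500 / 8037.8 ≈ 1.5552
Gain = 20 log₁₀(1.5552) ≈ 3.84 dB
∠H = 0.00° − 146.67° = -146.67°

At s = jω = j125:
quadratic: (j125)² + 46·j125 + 2500 = -13125 + j5750 → |·| ≈ 14329, ∠ ≈ 156.34°
|H| = 12500 / 14329 ≈ 0.87236
Gain = 20 log₁₀(0.87236) ≈ -1.19 dB
∠H = 0.00° − 156.34° = -156.34°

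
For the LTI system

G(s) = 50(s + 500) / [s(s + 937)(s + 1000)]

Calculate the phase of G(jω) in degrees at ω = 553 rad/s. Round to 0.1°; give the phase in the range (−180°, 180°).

-101.6°

At s = jω = j553:
zero (s+500): 500 + j553 → |·| = √(500²+553²) = √555809 ≈ 745.53, ∠ = arctan(553/500) ≈ 47.88°
pole (s+937): 937 + j553 → |·| = √(937²+553²) = √1183778 ≈ 1088, ∠ = arctan(553/937) ≈ 30.55°
pole (s+1000): 1000 + j553 → |·| = √(1000²+553²) = √1305809 ≈ 1142.7, ∠ = arctan(553/1000) ≈ 28.94°
pole at origin: |s| = 553, ∠ = 90.00° (in denominator)
∠G = 47.88° − 149.49° = -101.61°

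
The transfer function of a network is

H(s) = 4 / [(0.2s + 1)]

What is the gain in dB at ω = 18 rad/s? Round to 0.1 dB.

0.6 dB

At ω = 18 rad/s:
pole (1 + j18·0.2) = 1 + j3.6 → |·| ≈ 3.7363, ∠ ≈ 74.48°
|H| = 4 · 1 / (3.7363) ≈ 1.0706
Gain = 20 log₁₀(1.0706) ≈ 0.59 dB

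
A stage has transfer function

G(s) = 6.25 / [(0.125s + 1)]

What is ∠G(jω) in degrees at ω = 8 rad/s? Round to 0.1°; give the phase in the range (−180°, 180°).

At ω = 8 rad/s:
pole (1 + j8·0.125) = 1 + j1 → |·| ≈ 1.4142, ∠ ≈ 45.00°
∠G = (0°) − (45.00°) = -45.00°

-45.0°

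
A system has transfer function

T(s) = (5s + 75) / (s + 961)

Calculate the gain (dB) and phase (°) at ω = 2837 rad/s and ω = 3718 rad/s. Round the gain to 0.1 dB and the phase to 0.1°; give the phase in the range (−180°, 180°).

ω = 2837: 13.5 dB, 18.4°; ω = 3718: 13.7 dB, 14.3°

Substitute s = j2837:
Numerator: 5(j2837) + 75 = 75 + j14185
Denominator: (j2837) + 961 = 961 + j2837
|N| = √(75² + 14185²) ≈ 14185, ∠N ≈ 89.70°
|D| = √(961² + 2837²) ≈ 2995.3, ∠D ≈ 71.29°
|T| = 14185 / 2995.3 ≈ 4.7358
Gain = 20 log₁₀(4.7358) ≈ 13.51 dB
∠T = 89.70° − 71.29° = 18.41°

Substitute s = j3718:
Numerator: 5(j3718) + 75 = 75 + j18590
Denominator: (j3718) + 961 = 961 + j3718
|N| = √(75² + 18590²) ≈ 18590, ∠N ≈ 89.77°
|D| = √(961² + 3718²) ≈ 3840.2, ∠D ≈ 75.51°
|T| = 18590 / 3840.2 ≈ 4.8409
Gain = 20 log₁₀(4.8409) ≈ 13.70 dB
∠T = 89.77° − 75.51° = 14.26°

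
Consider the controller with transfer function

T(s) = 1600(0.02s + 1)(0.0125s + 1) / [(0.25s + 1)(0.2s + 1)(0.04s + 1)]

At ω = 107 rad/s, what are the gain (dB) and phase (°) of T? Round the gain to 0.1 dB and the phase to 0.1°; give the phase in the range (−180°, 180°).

At ω = 107 rad/s:
zero (1 + j107·0.02) = 1 + j2.14 → |·| ≈ 2.3621, ∠ ≈ 64.95°
zero (1 + j107·0.0125) = 1 + j1.3375 → |·| ≈ 1.67, ∠ ≈ 53.22°
pole (1 + j107·0.25) = 1 + j26.75 → |·| ≈ 26.769, ∠ ≈ 87.86°
pole (1 + j107·0.2) = 1 + j21.4 → |·| ≈ 21.423, ∠ ≈ 87.32°
pole (1 + j107·0.04) = 1 + j4.28 → |·| ≈ 4.3953, ∠ ≈ 76.85°
|T| = 1600 · 2.3621 · 1.67 / (26.769 · 21.423 · 4.3953) ≈ 2.504
Gain = 20 log₁₀(2.504) ≈ 7.97 dB
∠T = (64.95° + 53.22°) − (87.86° + 87.32° + 76.85°) = -133.86°

8.0 dB, -133.9°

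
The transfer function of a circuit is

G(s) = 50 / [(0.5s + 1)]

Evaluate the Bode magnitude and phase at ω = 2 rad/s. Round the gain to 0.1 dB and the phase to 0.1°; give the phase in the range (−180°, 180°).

At ω = 2 rad/s:
pole (1 + j2·0.5) = 1 + j1 → |·| ≈ 1.4142, ∠ ≈ 45.00°
|G| = 50 · 1 / (1.4142) ≈ 35.356
Gain = 20 log₁₀(35.356) ≈ 30.97 dB
∠G = (0°) − (45.00°) = -45.00°

31.0 dB, -45.0°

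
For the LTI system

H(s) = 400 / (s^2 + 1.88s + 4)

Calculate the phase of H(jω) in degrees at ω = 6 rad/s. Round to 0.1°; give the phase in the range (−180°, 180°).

-160.6°

At s = jω = j6:
quadratic: (j6)² + 1.88·j6 + 4 = -32 + j11.28 → |·| ≈ 33.93, ∠ ≈ 160.58°
∠H = 0.00° − 160.58° = -160.58°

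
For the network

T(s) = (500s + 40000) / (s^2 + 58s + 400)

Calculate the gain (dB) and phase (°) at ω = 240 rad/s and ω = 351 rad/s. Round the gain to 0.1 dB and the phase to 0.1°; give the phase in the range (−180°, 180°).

Substitute s = j240:
Numerator: 500(j240) + 40000 = 40000 + j120000
Denominator: (j240)^2 + 58(j240) + 400 = -57200 + j13920
|N| = √(40000² + 120000²) ≈ 1.2649e+05, ∠N ≈ 71.57°
|D| = √(57200² + 13920²) ≈ 58869, ∠D ≈ 166.32°
|T| = 1.2649e+05 / 58869 ≈ 2.1487
Gain = 20 log₁₀(2.1487) ≈ 6.64 dB
∠T = 71.57° − 166.32° = -94.75°

Substitute s = j351:
Numerator: 500(j351) + 40000 = 40000 + j175500
Denominator: (j351)^2 + 58(j351) + 400 = -122801 + j20358
|N| = √(40000² + 175500²) ≈ 1.8e+05, ∠N ≈ 77.16°
|D| = √(122801² + 20358²) ≈ 1.2448e+05, ∠D ≈ 170.59°
|T| = 1.8e+05 / 1.2448e+05 ≈ 1.446
Gain = 20 log₁₀(1.446) ≈ 3.20 dB
∠T = 77.16° − 170.59° = -93.43°

ω = 240: 6.6 dB, -94.8°; ω = 351: 3.2 dB, -93.4°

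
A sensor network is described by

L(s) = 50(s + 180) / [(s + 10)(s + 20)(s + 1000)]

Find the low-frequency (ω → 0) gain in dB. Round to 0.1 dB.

L(0) = 50·180 / (10·20·1000) = 0.045
20 log₁₀(0.045) ≈ -26.94 dB

-26.9 dB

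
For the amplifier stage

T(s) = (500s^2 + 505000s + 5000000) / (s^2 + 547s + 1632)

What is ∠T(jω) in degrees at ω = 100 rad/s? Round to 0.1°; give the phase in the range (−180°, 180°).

-8.7°

Substitute s = j100:
Numerator: 500(j100)^2 + 505000(j100) + 5000000 = 0 + j50500000
Denominator: (j100)^2 + 547(j100) + 1632 = -8368 + j54700
|N| = √(0² + 50500000²) ≈ 5.05e+07, ∠N ≈ 90.00°
|D| = √(8368² + 54700²) ≈ 55336, ∠D ≈ 98.70°
∠T = 90.00° − 98.70° = -8.70°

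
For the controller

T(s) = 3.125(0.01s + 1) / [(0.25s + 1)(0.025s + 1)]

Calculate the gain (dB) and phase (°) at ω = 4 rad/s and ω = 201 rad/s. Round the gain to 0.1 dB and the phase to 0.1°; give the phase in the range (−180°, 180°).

ω = 4: 6.9 dB, -48.4°; ω = 201: -31.3 dB, -104.1°

At ω = 4 rad/s:
zero (1 + j4·0.01) = 1 + j0.04 → |·| ≈ 1.0008, ∠ ≈ 2.29°
pole (1 + j4·0.25) = 1 + j1 → |·| ≈ 1.4142, ∠ ≈ 45.00°
pole (1 + j4·0.025) = 1 + j0.1 → |·| ≈ 1.005, ∠ ≈ 5.71°
|T| = 3.125 · 1.0008 / (1.4142 · 1.005) ≈ 2.2005
Gain = 20 log₁₀(2.2005) ≈ 6.85 dB
∠T = (2.29°) − (45.00° + 5.71°) = -48.42°

At ω = 201 rad/s:
zero (1 + j201·0.01) = 1 + j2.01 → |·| ≈ 2.245, ∠ ≈ 63.55°
pole (1 + j201·0.25) = 1 + j50.25 → |·| ≈ 50.26, ∠ ≈ 88.86°
pole (1 + j201·0.025) = 1 + j5.025 → |·| ≈ 5.1235, ∠ ≈ 78.74°
|T| = 3.125 · 2.245 / (50.26 · 5.1235) ≈ 0.027244
Gain = 20 log₁₀(0.027244) ≈ -31.29 dB
∠T = (63.55°) − (88.86° + 78.74°) = -104.05°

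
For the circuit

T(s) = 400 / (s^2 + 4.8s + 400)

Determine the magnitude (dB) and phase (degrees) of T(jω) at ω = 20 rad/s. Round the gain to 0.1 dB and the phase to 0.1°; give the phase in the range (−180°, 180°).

12.4 dB, -90.0°

At s = jω = j20:
quadratic: (j20)² + 4.8·j20 + 400 = 0 + j96 → |·| ≈ 96, ∠ ≈ 90.00°
|T| = 400 / 96 ≈ 4.1667
Gain = 20 log₁₀(4.1667) ≈ 12.40 dB
∠T = 0.00° − 90.00° = -90.00°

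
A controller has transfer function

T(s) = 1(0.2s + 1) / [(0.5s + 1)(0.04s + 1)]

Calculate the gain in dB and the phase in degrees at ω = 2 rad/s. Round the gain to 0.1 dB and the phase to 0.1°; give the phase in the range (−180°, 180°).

At ω = 2 rad/s:
zero (1 + j2·0.2) = 1 + j0.4 → |·| ≈ 1.077, ∠ ≈ 21.80°
pole (1 + j2·0.5) = 1 + j1 → |·| ≈ 1.4142, ∠ ≈ 45.00°
pole (1 + j2·0.04) = 1 + j0.08 → |·| ≈ 1.0032, ∠ ≈ 4.57°
|T| = 1 · 1.077 / (1.4142 · 1.0032) ≈ 0.75913
Gain = 20 log₁₀(0.75913) ≈ -2.39 dB
∠T = (21.80°) − (45.00° + 4.57°) = -27.77°

-2.4 dB, -27.8°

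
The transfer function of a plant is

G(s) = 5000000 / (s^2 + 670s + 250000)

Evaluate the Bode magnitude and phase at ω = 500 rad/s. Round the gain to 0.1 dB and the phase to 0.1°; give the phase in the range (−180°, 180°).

23.5 dB, -90.0°

At s = jω = j500:
quadratic: (j500)² + 670·j500 + 250000 = 0 + j335000 → |·| ≈ 3.35e+05, ∠ ≈ 90.00°
|G| = 5000000 / 3.35e+05 ≈ 14.925
Gain = 20 log₁₀(14.925) ≈ 23.48 dB
∠G = 0.00° − 90.00° = -90.00°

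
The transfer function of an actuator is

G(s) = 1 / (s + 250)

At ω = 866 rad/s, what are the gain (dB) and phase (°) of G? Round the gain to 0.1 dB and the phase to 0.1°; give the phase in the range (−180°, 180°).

-59.1 dB, -73.9°

Substitute s = j866:
Numerator: 1 = 1 + j0
Denominator: (j866) + 250 = 250 + j866
|N| = √(1² + 0²) ≈ 1, ∠N ≈ 0.00°
|D| = √(250² + 866²) ≈ 901.36, ∠D ≈ 73.90°
|G| = 1 / 901.36 ≈ 0.0011094
Gain = 20 log₁₀(0.0011094) ≈ -59.10 dB
∠G = 0.00° − 73.90° = -73.90°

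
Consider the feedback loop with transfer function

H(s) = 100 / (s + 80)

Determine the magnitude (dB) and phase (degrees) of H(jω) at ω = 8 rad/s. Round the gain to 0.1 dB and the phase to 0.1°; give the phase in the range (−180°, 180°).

At s = jω = j8:
pole (s+80): 80 + j8 → |·| = √(80²+8²) = √6464 ≈ 80.399, ∠ = arctan(8/80) ≈ 5.71°
|H| = 100 / 80.399 ≈ 1.2438
Gain = 20 log₁₀(1.2438) ≈ 1.90 dB
∠H = 0.00° − 5.71° = -5.71°

1.9 dB, -5.7°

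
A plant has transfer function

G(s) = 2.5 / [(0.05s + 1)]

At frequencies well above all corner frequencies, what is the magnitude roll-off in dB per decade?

-20 dB/decade

Each pole contributes −20 dB/decade at high frequency; each zero contributes +20 dB/decade.
Net: 0 zero(s) − 1 pole(s) → -20 dB/decade.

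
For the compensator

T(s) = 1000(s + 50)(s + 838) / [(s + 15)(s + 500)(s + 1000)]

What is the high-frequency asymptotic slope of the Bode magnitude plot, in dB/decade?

-20 dB/decade

Each pole contributes −20 dB/decade at high frequency; each zero contributes +20 dB/decade.
Net: 2 zero(s) − 3 pole(s) → -20 dB/decade.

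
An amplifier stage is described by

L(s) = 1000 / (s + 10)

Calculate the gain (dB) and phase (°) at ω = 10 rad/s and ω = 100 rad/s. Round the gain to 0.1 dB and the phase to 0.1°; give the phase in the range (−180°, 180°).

ω = 10: 37.0 dB, -45.0°; ω = 100: 20.0 dB, -84.3°

Substitute s = j10:
Numerator: 1000 = 1000 + j0
Denominator: (j10) + 10 = 10 + j10
|N| = √(1000² + 0²) ≈ 1000, ∠N ≈ 0.00°
|D| = √(10² + 10²) ≈ 14.142, ∠D ≈ 45.00°
|L| = 1000 / 14.142 ≈ 70.711
Gain = 20 log₁₀(70.711) ≈ 36.99 dB
∠L = 0.00° − 45.00° = -45.00°

Substitute s = j100:
Numerator: 1000 = 1000 + j0
Denominator: (j100) + 10 = 10 + j100
|N| = √(1000² + 0²) ≈ 1000, ∠N ≈ 0.00°
|D| = √(10² + 100²) ≈ 100.5, ∠D ≈ 84.29°
|L| = 1000 / 100.5 ≈ 9.9502
Gain = 20 log₁₀(9.9502) ≈ 19.96 dB
∠L = 0.00° − 84.29° = -84.29°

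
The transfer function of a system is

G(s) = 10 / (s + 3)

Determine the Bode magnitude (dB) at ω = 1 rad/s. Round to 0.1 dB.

10.0 dB

At s = jω = j1:
pole (s+3): 3 + j1 → |·| = √(3²+1²) = √10 ≈ 3.1623, ∠ = arctan(1/3) ≈ 18.43°
|G| = 10 / 3.1623 ≈ 3.1623
Gain = 20 log₁₀(3.1623) ≈ 10.00 dB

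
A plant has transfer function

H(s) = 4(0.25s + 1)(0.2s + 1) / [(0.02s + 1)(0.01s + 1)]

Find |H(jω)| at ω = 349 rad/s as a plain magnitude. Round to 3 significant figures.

952

At ω = 349 rad/s:
zero (1 + j349·0.25) = 1 + j87.25 → |·| ≈ 87.256, ∠ ≈ 89.34°
zero (1 + j349·0.2) = 1 + j69.8 → |·| ≈ 69.807, ∠ ≈ 89.18°
pole (1 + j349·0.02) = 1 + j6.98 → |·| ≈ 7.0513, ∠ ≈ 81.85°
pole (1 + j349·0.01) = 1 + j3.49 → |·| ≈ 3.6304, ∠ ≈ 74.01°
|H| = 4 · 87.256 · 69.807 / (7.0513 · 3.6304) ≈ 951.77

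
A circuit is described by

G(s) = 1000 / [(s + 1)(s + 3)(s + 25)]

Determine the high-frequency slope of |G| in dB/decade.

-60 dB/decade

Each pole contributes −20 dB/decade at high frequency; each zero contributes +20 dB/decade.
Net: 0 zero(s) − 3 pole(s) → -60 dB/decade.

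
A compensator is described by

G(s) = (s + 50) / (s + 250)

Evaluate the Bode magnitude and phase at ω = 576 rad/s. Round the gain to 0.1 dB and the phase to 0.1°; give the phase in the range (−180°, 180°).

Substitute s = j576:
Numerator: (j576) + 50 = 50 + j576
Denominator: (j576) + 250 = 250 + j576
|N| = √(50² + 576²) ≈ 578.17, ∠N ≈ 85.04°
|D| = √(250² + 576²) ≈ 627.91, ∠D ≈ 66.54°
|G| = 578.17 / 627.91 ≈ 0.92078
Gain = 20 log₁₀(0.92078) ≈ -0.72 dB
∠G = 85.04° − 66.54° = 18.50°

-0.7 dB, 18.5°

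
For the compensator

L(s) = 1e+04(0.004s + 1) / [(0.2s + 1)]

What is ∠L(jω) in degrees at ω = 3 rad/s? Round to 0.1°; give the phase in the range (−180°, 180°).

At ω = 3 rad/s:
zero (1 + j3·0.004) = 1 + j0.012 → |·| ≈ 1.0001, ∠ ≈ 0.69°
pole (1 + j3·0.2) = 1 + j0.6 → |·| ≈ 1.1662, ∠ ≈ 30.96°
∠L = (0.69°) − (30.96°) = -30.27°

-30.3°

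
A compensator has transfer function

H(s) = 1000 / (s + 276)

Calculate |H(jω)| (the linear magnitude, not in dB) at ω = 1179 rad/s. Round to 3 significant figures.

Substitute s = j1179:
Numerator: 1000 = 1000 + j0
Denominator: (j1179) + 276 = 276 + j1179
|N| = √(1000² + 0²) ≈ 1000, ∠N ≈ 0.00°
|D| = √(276² + 1179²) ≈ 1210.9, ∠D ≈ 76.82°
|H| = 1000 / 1210.9 ≈ 0.82583

0.826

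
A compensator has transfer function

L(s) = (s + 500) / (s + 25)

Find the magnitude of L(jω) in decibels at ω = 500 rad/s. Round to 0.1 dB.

3.0 dB

Substitute s = j500:
Numerator: (j500) + 500 = 500 + j500
Denominator: (j500) + 25 = 25 + j500
|N| = √(500² + 500²) ≈ 707.11, ∠N ≈ 45.00°
|D| = √(25² + 500²) ≈ 500.62, ∠D ≈ 87.14°
|L| = 707.11 / 500.62 ≈ 1.4125
Gain = 20 log₁₀(1.4125) ≈ 3.00 dB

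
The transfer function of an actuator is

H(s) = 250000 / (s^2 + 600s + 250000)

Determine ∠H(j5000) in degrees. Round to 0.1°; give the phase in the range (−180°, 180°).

-173.1°

At s = jω = j5000:
quadratic: (j5000)² + 600·j5000 + 250000 = -24750000 + j3000000 → |·| ≈ 2.4931e+07, ∠ ≈ 173.09°
∠H = 0.00° − 173.09° = -173.09°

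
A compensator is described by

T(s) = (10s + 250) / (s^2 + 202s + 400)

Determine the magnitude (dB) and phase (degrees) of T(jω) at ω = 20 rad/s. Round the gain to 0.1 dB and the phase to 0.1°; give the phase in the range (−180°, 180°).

Substitute s = j20:
Numerator: 10(j20) + 250 = 250 + j200
Denominator: (j20)^2 + 202(j20) + 400 = 0 + j4040
|N| = √(250² + 200²) ≈ 320.16, ∠N ≈ 38.66°
|D| = √(0² + 4040²) ≈ 4040, ∠D ≈ 90.00°
|T| = 320.16 / 4040 ≈ 0.079248
Gain = 20 log₁₀(0.079248) ≈ -22.02 dB
∠T = 38.66° − 90.00° = -51.34°

-22.0 dB, -51.3°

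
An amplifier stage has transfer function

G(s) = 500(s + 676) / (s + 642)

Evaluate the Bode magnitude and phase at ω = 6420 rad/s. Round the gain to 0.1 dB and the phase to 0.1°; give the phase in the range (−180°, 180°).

At s = jω = j6420:
zero (s+676): 676 + j6420 → |·| = √(676²+6420²) = √41673376 ≈ 6455.5, ∠ = arctan(6420/676) ≈ 83.99°
pole (s+642): 642 + j6420 → |·| = √(642²+6420²) = √41628564 ≈ 6452, ∠ = arctan(6420/642) ≈ 84.29°
|G| = 500 · 6455.5 / 6452 ≈ 500.27
Gain = 20 log₁₀(500.27) ≈ 53.98 dB
∠G = 83.99° − 84.29° = -0.30°

54.0 dB, -0.3°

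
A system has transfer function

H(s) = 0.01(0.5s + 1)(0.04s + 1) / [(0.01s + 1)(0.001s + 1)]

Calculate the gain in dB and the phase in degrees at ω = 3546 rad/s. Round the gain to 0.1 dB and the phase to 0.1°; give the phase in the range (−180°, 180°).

25.7 dB, 16.9°

At ω = 3546 rad/s:
zero (1 + j3546·0.5) = 1 + j1773 → |·| ≈ 1773, ∠ ≈ 89.97°
zero (1 + j3546·0.04) = 1 + j141.84 → |·| ≈ 141.84, ∠ ≈ 89.60°
pole (1 + j3546·0.01) = 1 + j35.46 → |·| ≈ 35.474, ∠ ≈ 88.38°
pole (1 + j3546·0.001) = 1 + j3.546 → |·| ≈ 3.6843, ∠ ≈ 74.25°
|H| = 0.01 · 1773 · 141.84 / (35.474 · 3.6843) ≈ 19.242
Gain = 20 log₁₀(19.242) ≈ 25.69 dB
∠H = (89.97° + 89.60°) − (88.38° + 74.25°) = 16.94°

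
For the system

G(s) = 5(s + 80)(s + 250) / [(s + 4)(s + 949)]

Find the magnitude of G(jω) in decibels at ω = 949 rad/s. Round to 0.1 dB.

11.3 dB

At s = jω = j949:
zero (s+80): 80 + j949 → |·| = √(80²+949²) = √907001 ≈ 952.37, ∠ = arctan(949/80) ≈ 85.18°
zero (s+250): 250 + j949 → |·| = √(250²+949²) = √963101 ≈ 981.38, ∠ = arctan(949/250) ≈ 75.24°
pole (s+4): 4 + j949 → |·| = √(4²+949²) = √900617 ≈ 949.01, ∠ = arctan(949/4) ≈ 89.76°
pole (s+949): 949 + j949 → |·| = √(949²+949²) = √1801202 ≈ 1342.1, ∠ = arctan(949/949) ≈ 45.00°
|G| = 5 · 9.3464e+05 / 1.2737e+06 ≈ 3.669
Gain = 20 log₁₀(3.669) ≈ 11.29 dB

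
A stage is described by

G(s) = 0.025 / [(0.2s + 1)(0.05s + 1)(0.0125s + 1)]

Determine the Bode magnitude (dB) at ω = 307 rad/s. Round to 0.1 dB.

-103.5 dB

At ω = 307 rad/s:
pole (1 + j307·0.2) = 1 + j61.4 → |·| ≈ 61.408, ∠ ≈ 89.07°
pole (1 + j307·0.05) = 1 + j15.35 → |·| ≈ 15.383, ∠ ≈ 86.27°
pole (1 + j307·0.0125) = 1 + j3.8375 → |·| ≈ 3.9657, ∠ ≈ 75.39°
|G| = 0.025 · 1 / (61.408 · 15.383 · 3.9657) ≈ 6.6735e-06
Gain = 20 log₁₀(6.6735e-06) ≈ -103.51 dB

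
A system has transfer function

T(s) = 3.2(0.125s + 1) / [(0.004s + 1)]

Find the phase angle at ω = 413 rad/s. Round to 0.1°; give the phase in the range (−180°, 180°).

30.1°

At ω = 413 rad/s:
zero (1 + j413·0.125) = 1 + j51.625 → |·| ≈ 51.635, ∠ ≈ 88.89°
pole (1 + j413·0.004) = 1 + j1.652 → |·| ≈ 1.9311, ∠ ≈ 58.81°
∠T = (88.89°) − (58.81°) = 30.08°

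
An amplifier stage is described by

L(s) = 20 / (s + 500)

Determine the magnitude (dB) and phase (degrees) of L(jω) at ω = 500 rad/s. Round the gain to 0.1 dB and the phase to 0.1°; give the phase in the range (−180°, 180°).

-31.0 dB, -45.0°

At s = jω = j500:
pole (s+500): 500 + j500 → |·| = √(500²+500²) = √500000 ≈ 707.11, ∠ = arctan(500/500) ≈ 45.00°
|L| = 20 / 707.11 ≈ 0.028284
Gain = 20 log₁₀(0.028284) ≈ -30.97 dB
∠L = 0.00° − 45.00° = -45.00°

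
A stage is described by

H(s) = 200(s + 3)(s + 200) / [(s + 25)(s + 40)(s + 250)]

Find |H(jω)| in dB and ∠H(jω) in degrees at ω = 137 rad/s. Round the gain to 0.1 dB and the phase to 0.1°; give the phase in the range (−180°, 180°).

At s = jω = j137:
zero (s+3): 3 + j137 → |·| = √(3²+137²) = √18778 ≈ 137.03, ∠ = arctan(137/3) ≈ 88.75°
zero (s+200): 200 + j137 → |·| = √(200²+137²) = √58769 ≈ 242.42, ∠ = arctan(137/200) ≈ 34.41°
pole (s+25): 25 + j137 → |·| = √(25²+137²) = √19394 ≈ 139.26, ∠ = arctan(137/25) ≈ 79.66°
pole (s+40): 40 + j137 → |·| = √(40²+137²) = √20369 ≈ 142.72, ∠ = arctan(137/40) ≈ 73.72°
pole (s+250): 250 + j137 → |·| = √(250²+137²) = √81269 ≈ 285.08, ∠ = arctan(137/250) ≈ 28.72°
|H| = 200 · 33219 / 5.666e+06 ≈ 1.1726
Gain = 20 log₁₀(1.1726) ≈ 1.38 dB
∠H = 123.16° − 182.10° = -58.94°

1.4 dB, -58.9°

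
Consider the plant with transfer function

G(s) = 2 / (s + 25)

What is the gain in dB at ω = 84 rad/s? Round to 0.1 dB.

-32.8 dB

At s = jω = j84:
pole (s+25): 25 + j84 → |·| = √(25²+84²) = √7681 ≈ 87.641, ∠ = arctan(84/25) ≈ 73.43°
|G| = 2 / 87.641 ≈ 0.02282
Gain = 20 log₁₀(0.02282) ≈ -32.83 dB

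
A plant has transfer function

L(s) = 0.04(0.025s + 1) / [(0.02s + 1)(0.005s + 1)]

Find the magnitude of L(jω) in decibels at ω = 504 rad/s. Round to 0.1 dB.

-34.7 dB

At ω = 504 rad/s:
zero (1 + j504·0.025) = 1 + j12.6 → |·| ≈ 12.64, ∠ ≈ 85.46°
pole (1 + j504·0.02) = 1 + j10.08 → |·| ≈ 10.129, ∠ ≈ 84.33°
pole (1 + j504·0.005) = 1 + j2.52 → |·| ≈ 2.7112, ∠ ≈ 68.36°
|L| = 0.04 · 12.64 / (10.129 · 2.7112) ≈ 0.018411
Gain = 20 log₁₀(0.018411) ≈ -34.70 dB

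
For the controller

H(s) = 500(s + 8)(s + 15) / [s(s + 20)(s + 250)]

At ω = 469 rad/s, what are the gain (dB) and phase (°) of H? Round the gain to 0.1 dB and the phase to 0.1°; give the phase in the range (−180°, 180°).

At s = jω = j469:
zero (s+8): 8 + j469 → |·| = √(8²+469²) = √220025 ≈ 469.07, ∠ = arctan(469/8) ≈ 89.02°
zero (s+15): 15 + j469 → |·| = √(15²+469²) = √220186 ≈ 469.24, ∠ = arctan(469/15) ≈ 88.17°
pole (s+20): 20 + j469 → |·| = √(20²+469²) = √220361 ≈ 469.43, ∠ = arctan(469/20) ≈ 87.56°
pole (s+250): 250 + j469 → |·| = √(250²+469²) = √282461 ≈ 531.47, ∠ = arctan(469/250) ≈ 61.94°
pole at origin: |s| = 469, ∠ = 90.00° (in denominator)
|H| = 500 · 2.2011e+05 / 1.1701e+08 ≈ 0.94056
Gain = 20 log₁₀(0.94056) ≈ -0.53 dB
∠H = 177.19° − 239.50° = -62.31°

-0.5 dB, -62.3°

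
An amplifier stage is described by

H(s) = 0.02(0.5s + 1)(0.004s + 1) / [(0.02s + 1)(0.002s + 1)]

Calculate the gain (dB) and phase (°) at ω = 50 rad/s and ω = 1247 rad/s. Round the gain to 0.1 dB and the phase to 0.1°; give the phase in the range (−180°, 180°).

At ω = 50 rad/s:
zero (1 + j50·0.5) = 1 + j25 → |·| ≈ 25.02, ∠ ≈ 87.71°
zero (1 + j50·0.004) = 1 + j0.2 → |·| ≈ 1.0198, ∠ ≈ 11.31°
pole (1 + j50·0.02) = 1 + j1 → |·| ≈ 1.4142, ∠ ≈ 45.00°
pole (1 + j50·0.002) = 1 + j0.1 → |·| ≈ 1.005, ∠ ≈ 5.71°
|H| = 0.02 · 25.02 · 1.0198 / (1.4142 · 1.005) ≈ 0.35905
Gain = 20 log₁₀(0.35905) ≈ -8.90 dB
∠H = (87.71° + 11.31°) − (45.00° + 5.71°) = 48.31°

At ω = 1247 rad/s:
zero (1 + j1247·0.5) = 1 + j623.5 → |·| ≈ 623.5, ∠ ≈ 89.91°
zero (1 + j1247·0.004) = 1 + j4.988 → |·| ≈ 5.0873, ∠ ≈ 78.66°
pole (1 + j1247·0.02) = 1 + j24.94 → |·| ≈ 24.96, ∠ ≈ 87.70°
pole (1 + j1247·0.002) = 1 + j2.494 → |·| ≈ 2.687, ∠ ≈ 68.15°
|H| = 0.02 · 623.5 · 5.0873 / (24.96 · 2.687) ≈ 0.94589
Gain = 20 log₁₀(0.94589) ≈ -0.48 dB
∠H = (89.91° + 78.66°) − (87.70° + 68.15°) = 12.72°

ω = 50: -8.9 dB, 48.3°; ω = 1247: -0.5 dB, 12.7°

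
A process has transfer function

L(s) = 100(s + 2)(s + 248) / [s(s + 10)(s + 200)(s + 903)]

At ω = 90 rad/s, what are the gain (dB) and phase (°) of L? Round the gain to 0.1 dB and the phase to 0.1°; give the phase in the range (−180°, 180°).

At s = jω = j90:
zero (s+2): 2 + j90 → |·| = √(2²+90²) = √8104 ≈ 90.022, ∠ = arctan(90/2) ≈ 88.73°
zero (s+248): 248 + j90 → |·| = √(248²+90²) = √69604 ≈ 263.83, ∠ = arctan(90/248) ≈ 19.95°
pole (s+10): 10 + j90 → |·| = √(10²+90²) = √8200 ≈ 90.554, ∠ = arctan(90/10) ≈ 83.66°
pole (s+200): 200 + j90 → |·| = √(200²+90²) = √48100 ≈ 219.32, ∠ = arctan(90/200) ≈ 24.23°
pole (s+903): 903 + j90 → |·| = √(903²+90²) = √823509 ≈ 907.47, ∠ = arctan(90/903) ≈ 5.69°
pole at origin: |s| = 90, ∠ = 90.00° (in denominator)
|L| = 100 · 23751 / 1.622e+09 ≈ 0.0014643
Gain = 20 log₁₀(0.0014643) ≈ -56.69 dB
∠L = 108.68° − 203.58° = -94.90°

-56.7 dB, -94.9°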